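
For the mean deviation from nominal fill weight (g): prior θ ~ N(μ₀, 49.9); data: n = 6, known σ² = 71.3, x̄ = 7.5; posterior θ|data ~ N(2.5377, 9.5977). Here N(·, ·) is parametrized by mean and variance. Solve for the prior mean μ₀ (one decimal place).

μ₀ = -18.3

With known observation variance, the Normal–Normal posterior has precision τ_n = τ₀ + n/σ² and mean μ_n = (τ₀μ₀ + (n/σ²)x̄)/τ_n.
Here τ₀ = 1/49.9 = 0.020040 and τ_data = 6/71.3 = 0.084151, so τ_n = 0.104191.
Rearranging for μ₀: μ₀ = (μ_n·τ_n − τ_data·x̄)/τ₀ = (2.5377·0.104191 − 0.084151·7.5) / 0.020040 = -0.366727/0.020040 ≈ -18.3.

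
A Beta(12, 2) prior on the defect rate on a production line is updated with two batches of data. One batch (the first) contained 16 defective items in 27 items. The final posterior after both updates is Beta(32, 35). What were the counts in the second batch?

Because Beta–binomial updating is additive in the counts, the combined data contributed (α_post−α_prior, β_post−β_prior) successes and failures.
Total across both batches: 32−12=20 defective items, 35−2=33 good items.
Subtract the first batch: 20−16=4 defective items and 33−11=22 good items.

4 defective items and 22 good items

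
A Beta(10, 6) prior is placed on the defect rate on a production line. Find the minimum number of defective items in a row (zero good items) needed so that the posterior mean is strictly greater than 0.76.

k = 10

After k defective items and 0 good items the posterior is Beta(10+k, 6), with mean (10+k)/(10+6+k).
Set (10+k)/(16+k) > 0.76 and solve: k > (0.76·16 − 10)/(1 − 0.76) = 9.000.
The smallest integer exceeding 9.000 is 10.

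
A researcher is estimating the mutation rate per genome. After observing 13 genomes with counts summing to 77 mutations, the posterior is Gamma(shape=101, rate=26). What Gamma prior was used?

Gamma(shape=24, rate=13)

Gamma–Poisson conjugacy: posterior shape = α + Σxᵢ, posterior rate = β + n.
So α = 101 − 77 = 24 and β = 26 − 13 = 13.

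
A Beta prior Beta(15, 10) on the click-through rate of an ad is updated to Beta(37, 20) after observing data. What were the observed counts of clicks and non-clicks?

Beta is conjugate to the binomial likelihood: posterior = Beta(α+s, β+f).
Match parameters: s=37−15=22, f=20−10=10.

22 clicks and 10 non-clicks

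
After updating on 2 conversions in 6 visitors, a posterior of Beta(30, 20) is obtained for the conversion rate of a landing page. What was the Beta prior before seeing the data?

A Beta(a, b) prior with s successes and f failures in binomial data gives a Beta(a+s, b+f) posterior.
So a = 30 − 2 = 28 and b = 20 − 4 = 16.

Beta(28, 16)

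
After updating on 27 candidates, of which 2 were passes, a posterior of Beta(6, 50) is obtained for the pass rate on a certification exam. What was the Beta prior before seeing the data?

Beta(4, 25)

Under Beta–binomial conjugacy the posterior parameters are (a+s, b+f).
Subtract the data counts: 6−2=4, 50−25=25.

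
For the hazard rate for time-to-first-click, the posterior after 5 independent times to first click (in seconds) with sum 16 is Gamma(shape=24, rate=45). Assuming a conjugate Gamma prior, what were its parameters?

Gamma–exponential conjugacy: posterior shape = α + n, posterior rate = β + Σtᵢ.
So α = 24 − 5 = 19 and β = 45 − 16 = 29.

Gamma(shape=19, rate=29)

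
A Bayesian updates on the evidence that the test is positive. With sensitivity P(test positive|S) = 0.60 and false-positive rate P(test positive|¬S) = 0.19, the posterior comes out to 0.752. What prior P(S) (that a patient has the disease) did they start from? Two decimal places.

P(S) = 0.49

Bayes' rule in odds form gives O(S|E) = O(S)·[P(E|S)/P(E|¬S)], hence O(S) = O(S|E)/LR.
Posterior odds = 0.752/(1−0.752) = 3.0323. LR = 0.60/0.19 = 3.1579.
Prior odds = 3.0323/3.1579 = 0.9602, so P(S) = 0.9602/(1+0.9602) ≈ 0.49.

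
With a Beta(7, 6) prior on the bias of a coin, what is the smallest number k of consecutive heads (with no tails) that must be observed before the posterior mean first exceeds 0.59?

After k heads and 0 tails the posterior is Beta(7+k, 6), with mean (7+k)/(7+6+k).
Set (7+k)/(13+k) > 0.59 and solve: k > (0.59·13 − 7)/(1 − 0.59) = 1.634.
The smallest integer exceeding 1.634 is 2, and checking k=2: (9)/(15) = 0.6000 > 0.59.

k = 2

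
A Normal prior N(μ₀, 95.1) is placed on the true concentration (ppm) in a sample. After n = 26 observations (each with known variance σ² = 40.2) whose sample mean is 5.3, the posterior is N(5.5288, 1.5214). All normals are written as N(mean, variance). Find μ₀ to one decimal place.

The posterior mean is a precision-weighted average: μ_n = (τ₀μ₀ + τ_data·x̄)/(τ₀+τ_data), with τ₀=1/σ₀² and τ_data=n/σ².
Here τ₀ = 1/95.1 = 0.010515 and τ_data = 26/40.2 = 0.646766, so τ_n = 0.657281.
Rearranging for μ₀: μ₀ = (μ_n·τ_n − τ_data·x̄)/τ₀ = (5.5288·0.657281 − 0.646766·5.3) / 0.010515 = 0.206115/0.010515 ≈ 19.6.

μ₀ = 19.6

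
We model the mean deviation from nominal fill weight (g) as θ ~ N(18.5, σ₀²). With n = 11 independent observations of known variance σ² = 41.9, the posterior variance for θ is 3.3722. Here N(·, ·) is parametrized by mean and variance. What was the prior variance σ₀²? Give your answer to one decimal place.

Posterior precision equals prior precision plus data precision: 1/σ_n² = 1/σ₀² + n/σ².
So 1/σ₀² = 1/3.3722 − 11/41.9 = 0.296542 − 0.262530 = 0.034012.
Hence σ₀² = 1/0.034012 ≈ 29.4.

σ₀² = 29.4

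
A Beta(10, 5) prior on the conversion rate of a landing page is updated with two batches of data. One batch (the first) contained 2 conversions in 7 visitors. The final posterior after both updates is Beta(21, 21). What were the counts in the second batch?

Sequential conjugate updates are equivalent to a single update on the pooled data, so total successes = posterior α − prior α and total failures = posterior β − prior β.
Total across both batches: 21−10=11 conversions, 21−5=16 bounces.
Subtract the first batch: 11−2=9 conversions and 16−5=11 bounces.

9 conversions and 11 bounces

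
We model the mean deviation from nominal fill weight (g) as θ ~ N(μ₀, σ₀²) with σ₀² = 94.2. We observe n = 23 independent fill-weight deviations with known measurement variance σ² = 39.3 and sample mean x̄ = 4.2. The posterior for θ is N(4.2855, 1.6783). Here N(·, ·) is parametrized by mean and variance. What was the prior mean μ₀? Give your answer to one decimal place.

μ₀ = 9.0

The posterior mean is a precision-weighted average: μ_n = (τ₀μ₀ + τ_data·x̄)/(τ₀+τ_data), with τ₀=1/σ₀² and τ_data=n/σ².
Here τ₀ = 1/94.2 = 0.010616 and τ_data = 23/39.3 = 0.585242, so τ_n = 0.595858.
Rearranging for μ₀: μ₀ = (μ_n·τ_n − τ_data·x̄)/τ₀ = (4.2855·0.595858 − 0.585242·4.2) / 0.010616 = 0.095533/0.010616 ≈ 9.0.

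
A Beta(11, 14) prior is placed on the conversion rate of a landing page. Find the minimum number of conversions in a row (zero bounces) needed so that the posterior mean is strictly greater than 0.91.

k = 131

After k conversions and 0 bounces the posterior is Beta(11+k, 14), with mean (11+k)/(11+14+k).
Set (11+k)/(25+k) > 0.91 and solve: k > (0.91·25 − 11)/(1 − 0.91) = 130.556.
The smallest integer exceeding 130.556 is 131, and checking k=131: (142)/(156) = 0.9103 > 0.91.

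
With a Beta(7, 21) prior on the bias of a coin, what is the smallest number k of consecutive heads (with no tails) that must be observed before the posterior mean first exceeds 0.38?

After k heads and 0 tails the posterior is Beta(7+k, 21), with mean (7+k)/(7+21+k).
Set (7+k)/(28+k) > 0.38 and solve: k > (0.38·28 − 7)/(1 − 0.38) = 5.871.
The smallest integer exceeding 5.871 is 6, and checking k=6: (13)/(34) = 0.3824 > 0.38.

k = 6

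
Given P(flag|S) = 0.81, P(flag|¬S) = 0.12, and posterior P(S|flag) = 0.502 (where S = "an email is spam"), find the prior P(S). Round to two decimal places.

P(S) = 0.13

Bayes' rule in odds form gives O(S|E) = O(S)·[P(E|S)/P(E|¬S)], hence O(S) = O(S|E)/LR.
Posterior odds = 0.502/(1−0.502) = 1.0080. LR = 0.81/0.12 = 6.7500.
Prior odds = 1.0080/6.7500 = 0.1493, so P(S) = 0.1493/(1+0.1493) ≈ 0.13.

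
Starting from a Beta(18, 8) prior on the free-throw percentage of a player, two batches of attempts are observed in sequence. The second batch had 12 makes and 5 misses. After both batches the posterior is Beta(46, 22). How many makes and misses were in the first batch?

Because Beta–binomial updating is additive in the counts, the combined data contributed (α_post−α_prior, β_post−β_prior) successes and failures.
Total across both batches: 46−18=28 makes, 22−8=14 misses.
Subtract the second batch: 28−12=16 makes and 14−5=9 misses.

16 makes and 9 misses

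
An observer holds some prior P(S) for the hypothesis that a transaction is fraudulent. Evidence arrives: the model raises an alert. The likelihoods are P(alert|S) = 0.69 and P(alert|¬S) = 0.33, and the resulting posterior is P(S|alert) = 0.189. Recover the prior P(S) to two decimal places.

P(S) = 0.10

Bayes' rule in odds form gives O(S|E) = O(S)·[P(E|S)/P(E|¬S)], hence O(S) = O(S|E)/LR.
Posterior odds = 0.189/(1−0.189) = 0.2330. LR = 0.69/0.33 = 2.0909.
Prior odds = 0.2330/2.0909 = 0.1114, so P(S) = 0.1114/(1+0.1114) ≈ 0.10.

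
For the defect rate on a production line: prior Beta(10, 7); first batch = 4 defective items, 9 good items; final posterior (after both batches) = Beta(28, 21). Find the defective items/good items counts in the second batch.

14 defective items and 5 good items

Sequential conjugate updates are equivalent to a single update on the pooled data, so total successes = posterior α − prior α and total failures = posterior β − prior β.
Total across both batches: 28−10=18 defective items, 21−7=14 good items.
Subtract the first batch: 18−4=14 defective items and 14−9=5 good items.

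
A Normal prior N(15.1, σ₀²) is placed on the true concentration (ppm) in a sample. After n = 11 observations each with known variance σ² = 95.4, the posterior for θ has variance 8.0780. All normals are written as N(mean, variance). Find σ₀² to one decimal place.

σ₀² = 117.8

Posterior precision equals prior precision plus data precision: 1/σ_n² = 1/σ₀² + n/σ².
So 1/σ₀² = 1/8.0780 − 11/95.4 = 0.123793 − 0.115304 = 0.008489.
Hence σ₀² = 1/0.008489 ≈ 117.8.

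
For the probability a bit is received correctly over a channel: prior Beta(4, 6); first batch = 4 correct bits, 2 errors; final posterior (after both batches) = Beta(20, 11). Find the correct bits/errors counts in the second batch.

12 correct bits and 3 errors

Sequential conjugate updates are equivalent to a single update on the pooled data, so total successes = posterior α − prior α and total failures = posterior β − prior β.
Total across both batches: 20−4=16 correct bits, 11−6=5 errors.
Subtract the first batch: 16−4=12 correct bits and 5−2=3 errors.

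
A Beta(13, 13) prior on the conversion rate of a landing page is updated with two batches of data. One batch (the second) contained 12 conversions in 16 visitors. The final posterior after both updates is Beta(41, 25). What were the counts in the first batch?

16 conversions and 8 bounces

Because Beta–binomial updating is additive in the counts, the combined data contributed (α_post−α_prior, β_post−β_prior) successes and failures.
Total across both batches: 41−13=28 conversions, 25−13=12 bounces.
Subtract the second batch: 28−12=16 conversions and 12−4=8 bounces.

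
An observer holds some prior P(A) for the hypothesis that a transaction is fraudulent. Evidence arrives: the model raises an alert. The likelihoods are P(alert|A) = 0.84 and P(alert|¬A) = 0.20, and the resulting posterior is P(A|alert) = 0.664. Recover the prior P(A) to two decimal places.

P(A) = 0.32

Bayes' rule in odds form gives O(A|E) = O(A)·[P(E|A)/P(E|¬A)], hence O(A) = O(A|E)/LR.
Posterior odds = 0.664/(1−0.664) = 1.9762. LR = 0.84/0.20 = 4.2000.
Prior odds = 1.9762/4.2000 = 0.4705, so P(A) = 0.4705/(1+0.4705) ≈ 0.32.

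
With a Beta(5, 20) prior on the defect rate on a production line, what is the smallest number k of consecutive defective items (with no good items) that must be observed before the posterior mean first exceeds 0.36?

After k defective items and 0 good items the posterior is Beta(5+k, 20), with mean (5+k)/(5+20+k).
Set (5+k)/(25+k) > 0.36 and solve: k > (0.36·25 − 5)/(1 − 0.36) = 6.250.
The smallest integer exceeding 6.250 is 7.

k = 7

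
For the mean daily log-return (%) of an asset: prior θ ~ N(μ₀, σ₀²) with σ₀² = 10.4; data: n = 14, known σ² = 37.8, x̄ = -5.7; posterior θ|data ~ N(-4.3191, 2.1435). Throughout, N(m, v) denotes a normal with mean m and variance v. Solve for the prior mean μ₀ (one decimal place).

The posterior mean is a precision-weighted average: μ_n = (τ₀μ₀ + τ_data·x̄)/(τ₀+τ_data), with τ₀=1/σ₀² and τ_data=n/σ².
Here τ₀ = 1/10.4 = 0.096154 and τ_data = 14/37.8 = 0.370370, so τ_n = 0.466524.
Rearranging for μ₀: μ₀ = (μ_n·τ_n − τ_data·x̄)/τ₀ = (-4.3191·0.466524 − 0.370370·-5.7) / 0.096154 = 0.096145/0.096154 ≈ 1.0.

μ₀ = 1.0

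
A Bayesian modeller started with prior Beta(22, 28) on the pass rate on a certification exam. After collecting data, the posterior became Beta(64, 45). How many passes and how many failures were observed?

Beta is conjugate to the binomial likelihood: posterior = Beta(a+s, b+f).
So s = 64 − 22 = 42 and f = 45 − 28 = 17.

42 passes and 17 failures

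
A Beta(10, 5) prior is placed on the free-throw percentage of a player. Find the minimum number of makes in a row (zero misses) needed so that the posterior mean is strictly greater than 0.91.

k = 41

After k makes and 0 misses the posterior is Beta(10+k, 5), with mean (10+k)/(10+5+k).
Set (10+k)/(15+k) > 0.91 and solve: k > (0.91·15 − 10)/(1 − 0.91) = 40.556.
The smallest integer exceeding 40.556 is 41, and checking k=41: (51)/(56) = 0.9107 > 0.91.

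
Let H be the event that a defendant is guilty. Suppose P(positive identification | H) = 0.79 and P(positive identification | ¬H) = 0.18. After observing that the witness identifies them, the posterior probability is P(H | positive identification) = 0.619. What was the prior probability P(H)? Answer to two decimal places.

P(H) = 0.27

Bayes' rule in odds form gives O(H|E) = O(H)·[P(E|H)/P(E|¬H)], hence O(H) = O(H|E)/LR.
Posterior odds = 0.619/(1−0.619) = 1.6247. LR = 0.79/0.18 = 4.3889.
Prior odds = 1.6247/4.3889 = 0.3702, so P(H) = 0.3702/(1+0.3702) ≈ 0.27.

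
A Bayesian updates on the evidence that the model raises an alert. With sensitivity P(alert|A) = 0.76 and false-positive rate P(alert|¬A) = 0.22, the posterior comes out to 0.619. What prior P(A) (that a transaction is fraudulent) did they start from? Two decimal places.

Bayes' rule in odds form gives O(A|E) = O(A)·[P(E|A)/P(E|¬A)], hence O(A) = O(A|E)/LR.
Posterior odds = 0.619/(1−0.619) = 1.6247. LR = 0.76/0.22 = 3.4545.
Prior odds = 1.6247/3.4545 = 0.4703, so P(A) = 0.4703/(1+0.4703) ≈ 0.32.

P(A) = 0.32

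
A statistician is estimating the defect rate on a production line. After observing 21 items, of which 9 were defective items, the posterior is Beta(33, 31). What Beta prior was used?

Beta(24, 19)

Under Beta–binomial conjugacy the posterior parameters are (a+s, b+f).
So a = 33 − 9 = 24 and b = 31 − 12 = 19.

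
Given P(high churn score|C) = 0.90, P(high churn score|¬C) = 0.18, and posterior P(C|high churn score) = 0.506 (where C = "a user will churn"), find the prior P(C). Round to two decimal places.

Bayes' rule in odds form gives O(C|E) = O(C)·[P(E|C)/P(E|¬C)], hence O(C) = O(C|E)/LR.
Posterior odds = 0.506/(1−0.506) = 1.0243. LR = 0.90/0.18 = 5.0000.
Prior odds = 1.0243/5.0000 = 0.2049, so P(C) = 0.2049/(1+0.2049) ≈ 0.17.

P(C) = 0.17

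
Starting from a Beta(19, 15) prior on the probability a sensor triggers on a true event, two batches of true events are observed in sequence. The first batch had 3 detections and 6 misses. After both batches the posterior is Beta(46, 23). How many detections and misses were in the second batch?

24 detections and 2 misses

Sequential conjugate updates are equivalent to a single update on the pooled data, so total successes = posterior α − prior α and total failures = posterior β − prior β.
Total across both batches: 46−19=27 detections, 23−15=8 misses.
Subtract the first batch: 27−3=24 detections and 8−6=2 misses.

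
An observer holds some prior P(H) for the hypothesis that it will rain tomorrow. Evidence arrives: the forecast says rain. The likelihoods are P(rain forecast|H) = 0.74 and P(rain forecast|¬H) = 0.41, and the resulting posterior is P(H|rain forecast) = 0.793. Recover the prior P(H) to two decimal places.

P(H) = 0.68

Bayes' rule in odds form gives O(H|E) = O(H)·[P(E|H)/P(E|¬H)], hence O(H) = O(H|E)/LR.
Posterior odds = 0.793/(1−0.793) = 3.8309. LR = 0.74/0.41 = 1.8049.
Prior odds = 3.8309/1.8049 = 2.1225, so P(H) = 2.1225/(1+2.1225) ≈ 0.68.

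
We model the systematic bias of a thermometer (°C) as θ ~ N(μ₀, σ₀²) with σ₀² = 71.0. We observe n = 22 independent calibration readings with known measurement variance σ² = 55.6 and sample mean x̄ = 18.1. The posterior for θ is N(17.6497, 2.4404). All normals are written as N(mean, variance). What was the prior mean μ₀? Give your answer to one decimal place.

μ₀ = 5.0

The posterior mean is a precision-weighted average: μ_n = (τ₀μ₀ + τ_data·x̄)/(τ₀+τ_data), with τ₀=1/σ₀² and τ_data=n/σ².
Here τ₀ = 1/71.0 = 0.014085 and τ_data = 22/55.6 = 0.395683, so τ_n = 0.409768.
Rearranging for μ₀: μ₀ = (μ_n·τ_n − τ_data·x̄)/τ₀ = (17.6497·0.409768 − 0.395683·18.1) / 0.014085 = 0.070420/0.014085 ≈ 5.0.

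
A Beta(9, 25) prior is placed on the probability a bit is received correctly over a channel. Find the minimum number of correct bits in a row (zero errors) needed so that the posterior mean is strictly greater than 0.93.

After k correct bits and 0 errors the posterior is Beta(9+k, 25), with mean (9+k)/(9+25+k).
Set (9+k)/(34+k) > 0.93 and solve: k > (0.93·34 − 9)/(1 − 0.93) = 323.143.
The smallest integer exceeding 323.143 is 324.

k = 324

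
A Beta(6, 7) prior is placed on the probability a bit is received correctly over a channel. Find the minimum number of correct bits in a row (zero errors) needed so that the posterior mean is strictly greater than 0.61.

After k correct bits and 0 errors the posterior is Beta(6+k, 7), with mean (6+k)/(6+7+k).
Set (6+k)/(13+k) > 0.61 and solve: k > (0.61·13 − 6)/(1 − 0.61) = 4.949.
The smallest integer exceeding 4.949 is 5, and checking k=5: (11)/(18) = 0.6111 > 0.61.

k = 5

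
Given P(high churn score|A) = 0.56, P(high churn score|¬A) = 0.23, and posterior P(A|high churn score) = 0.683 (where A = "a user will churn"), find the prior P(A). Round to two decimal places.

In odds form, posterior odds = prior odds × likelihood ratio, so prior odds = posterior odds ÷ LR.
Posterior odds = 0.683/(1−0.683) = 2.1546. LR = 0.56/0.23 = 2.4348.
Prior odds = 2.1546/2.4348 = 0.8849, so P(A) = 0.8849/(1+0.8849) ≈ 0.47.

P(A) = 0.47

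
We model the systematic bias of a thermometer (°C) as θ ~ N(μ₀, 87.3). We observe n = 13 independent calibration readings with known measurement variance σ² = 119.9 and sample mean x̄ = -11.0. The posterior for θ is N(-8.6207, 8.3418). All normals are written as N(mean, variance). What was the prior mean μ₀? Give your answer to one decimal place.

μ₀ = 13.9

The posterior mean is a precision-weighted average: μ_n = (τ₀μ₀ + τ_data·x̄)/(τ₀+τ_data), with τ₀=1/σ₀² and τ_data=n/σ².
Here τ₀ = 1/87.3 = 0.011455 and τ_data = 13/119.9 = 0.108424, so τ_n = 0.119879.
Rearranging for μ₀: μ₀ = (μ_n·τ_n − τ_data·x̄)/τ₀ = (-8.6207·0.119879 − 0.108424·-11.0) / 0.011455 = 0.159223/0.011455 ≈ 13.9.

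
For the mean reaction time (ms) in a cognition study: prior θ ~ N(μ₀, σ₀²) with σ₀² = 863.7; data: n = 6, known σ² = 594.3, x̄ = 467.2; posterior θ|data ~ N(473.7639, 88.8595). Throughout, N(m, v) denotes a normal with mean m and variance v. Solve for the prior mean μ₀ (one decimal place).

With known observation variance, the Normal–Normal posterior has precision τ_n = τ₀ + n/σ² and mean μ_n = (τ₀μ₀ + (n/σ²)x̄)/τ_n.
Here τ₀ = 1/863.7 = 0.001158 and τ_data = 6/594.3 = 0.010096, so τ_n = 0.011254.
Rearranging for μ₀: μ₀ = (μ_n·τ_n − τ_data·x̄)/τ₀ = (473.7639·0.011254 − 0.010096·467.2) / 0.001158 = 0.614888/0.001158 ≈ 531.0.

μ₀ = 531.0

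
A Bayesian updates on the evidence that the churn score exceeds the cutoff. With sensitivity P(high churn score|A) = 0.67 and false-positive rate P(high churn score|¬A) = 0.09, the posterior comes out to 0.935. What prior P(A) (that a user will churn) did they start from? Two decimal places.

P(A) = 0.66

Bayes' rule in odds form gives O(A|E) = O(A)·[P(E|A)/P(E|¬A)], hence O(A) = O(A|E)/LR.
Posterior odds = 0.935/(1−0.935) = 14.3846. LR = 0.67/0.09 = 7.4444.
Prior odds = 14.3846/7.4444 = 1.9323, so P(A) = 1.9323/(1+1.9323) ≈ 0.66.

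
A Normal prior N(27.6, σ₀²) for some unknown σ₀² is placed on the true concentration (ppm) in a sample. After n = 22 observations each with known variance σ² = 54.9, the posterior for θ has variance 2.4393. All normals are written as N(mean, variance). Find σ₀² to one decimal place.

Posterior precision equals prior precision plus data precision: 1/σ_n² = 1/σ₀² + n/σ².
So 1/σ₀² = 1/2.4393 − 22/54.9 = 0.409954 − 0.400729 = 0.009225.
Hence σ₀² = 1/0.009225 ≈ 108.4.

σ₀² = 108.4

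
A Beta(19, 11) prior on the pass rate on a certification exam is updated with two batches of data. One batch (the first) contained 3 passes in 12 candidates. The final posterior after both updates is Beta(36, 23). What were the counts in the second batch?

Sequential conjugate updates are equivalent to a single update on the pooled data, so total successes = posterior α − prior α and total failures = posterior β − prior β.
Total across both batches: 36−19=17 passes, 23−11=12 failures.
Subtract the first batch: 17−3=14 passes and 12−9=3 failures.

14 passes and 3 failures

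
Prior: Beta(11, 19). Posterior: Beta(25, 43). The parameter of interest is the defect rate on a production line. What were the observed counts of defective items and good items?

14 defective items and 24 good items

Under Beta–binomial conjugacy the posterior parameters are (α+s, β+f).
Match parameters: s=25−11=14, f=43−19=24.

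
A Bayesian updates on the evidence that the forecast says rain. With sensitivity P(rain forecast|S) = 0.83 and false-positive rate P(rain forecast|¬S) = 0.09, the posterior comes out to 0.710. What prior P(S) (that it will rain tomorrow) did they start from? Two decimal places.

In odds form, posterior odds = prior odds × likelihood ratio, so prior odds = posterior odds ÷ LR.
Posterior odds = 0.710/(1−0.710) = 2.4483. LR = 0.83/0.09 = 9.2222.
Prior odds = 2.4483/9.2222 = 0.2655, so P(S) = 0.2655/(1+0.2655) ≈ 0.21.

P(S) = 0.21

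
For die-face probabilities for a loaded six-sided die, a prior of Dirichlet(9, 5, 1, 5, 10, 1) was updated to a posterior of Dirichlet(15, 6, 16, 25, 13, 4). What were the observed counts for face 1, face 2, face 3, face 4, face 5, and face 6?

For a Dirichlet(α) prior with multinomial counts c, the posterior is Dirichlet(α + c) componentwise.
Counts are posterior − prior componentwise: 15−9=6, 6−5=1, 16−1=15, 25−5=20, 13−10=3, 4−1=3.

counts (6, 1, 15, 20, 3, 3)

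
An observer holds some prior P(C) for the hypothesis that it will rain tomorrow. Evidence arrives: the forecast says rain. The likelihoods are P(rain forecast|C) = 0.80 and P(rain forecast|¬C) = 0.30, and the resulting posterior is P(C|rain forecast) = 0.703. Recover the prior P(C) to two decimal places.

Bayes' rule in odds form gives O(C|E) = O(C)·[P(E|C)/P(E|¬C)], hence O(C) = O(C|E)/LR.
Posterior odds = 0.703/(1−0.703) = 2.3670. LR = 0.80/0.30 = 2.6667.
Prior odds = 2.3670/2.6667 = 0.8876, so P(C) = 0.8876/(1+0.8876) ≈ 0.47.

P(C) = 0.47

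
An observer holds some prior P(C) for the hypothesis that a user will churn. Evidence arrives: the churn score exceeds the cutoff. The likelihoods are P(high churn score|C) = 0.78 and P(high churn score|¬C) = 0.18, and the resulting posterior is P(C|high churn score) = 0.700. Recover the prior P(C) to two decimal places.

P(C) = 0.35

In odds form, posterior odds = prior odds × likelihood ratio, so prior odds = posterior odds ÷ LR.
Posterior odds = 0.700/(1−0.700) = 2.3333. LR = 0.78/0.18 = 4.3333.
Prior odds = 2.3333/4.3333 = 0.5385, so P(C) = 0.5385/(1+0.5385) ≈ 0.35.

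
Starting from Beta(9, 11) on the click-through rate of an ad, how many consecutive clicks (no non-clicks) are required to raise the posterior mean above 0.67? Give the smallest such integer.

k = 14

After k clicks and 0 non-clicks the posterior is Beta(9+k, 11), with mean (9+k)/(9+11+k).
Set (9+k)/(20+k) > 0.67 and solve: k > (0.67·20 − 9)/(1 − 0.67) = 13.333.
The smallest integer exceeding 13.333 is 14.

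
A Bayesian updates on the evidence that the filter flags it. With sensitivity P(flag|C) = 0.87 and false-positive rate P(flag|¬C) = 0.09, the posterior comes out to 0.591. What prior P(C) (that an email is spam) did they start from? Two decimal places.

Bayes' rule in odds form gives O(C|E) = O(C)·[P(E|C)/P(E|¬C)], hence O(C) = O(C|E)/LR.
Posterior odds = 0.591/(1−0.591) = 1.4450. LR = 0.87/0.09 = 9.6667.
Prior odds = 1.4450/9.6667 = 0.1495, so P(C) = 0.1495/(1+0.1495) ≈ 0.13.

P(C) = 0.13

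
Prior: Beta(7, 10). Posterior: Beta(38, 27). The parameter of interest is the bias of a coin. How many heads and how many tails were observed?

31 heads and 17 tails

Beta is conjugate to the binomial likelihood: posterior = Beta(a+s, b+f).
Match parameters: s=38−7=31, f=27−10=17.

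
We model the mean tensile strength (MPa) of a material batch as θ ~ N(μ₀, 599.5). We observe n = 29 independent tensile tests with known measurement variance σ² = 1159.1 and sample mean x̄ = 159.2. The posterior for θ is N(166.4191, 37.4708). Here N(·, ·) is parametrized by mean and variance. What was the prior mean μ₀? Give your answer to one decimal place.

The posterior mean is a precision-weighted average: μ_n = (τ₀μ₀ + τ_data·x̄)/(τ₀+τ_data), with τ₀=1/σ₀² and τ_data=n/σ².
Here τ₀ = 1/599.5 = 0.001668 and τ_data = 29/1159.1 = 0.025019, so τ_n = 0.026687.
Rearranging for μ₀: μ₀ = (μ_n·τ_n − τ_data·x̄)/τ₀ = (166.4191·0.026687 − 0.025019·159.2) / 0.001668 = 0.458202/0.001668 ≈ 274.7.

μ₀ = 274.7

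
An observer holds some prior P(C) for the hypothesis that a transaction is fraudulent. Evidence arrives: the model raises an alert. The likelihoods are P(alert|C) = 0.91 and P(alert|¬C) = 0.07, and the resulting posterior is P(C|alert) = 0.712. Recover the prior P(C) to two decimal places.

In odds form, posterior odds = prior odds × likelihood ratio, so prior odds = posterior odds ÷ LR.
Posterior odds = 0.712/(1−0.712) = 2.4722. LR = 0.91/0.07 = 13.0000.
Prior odds = 2.4722/13.0000 = 0.1902, so P(C) = 0.1902/(1+0.1902) ≈ 0.16.

P(C) = 0.16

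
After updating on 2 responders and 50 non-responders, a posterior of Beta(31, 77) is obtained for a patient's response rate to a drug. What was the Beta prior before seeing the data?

Beta(29, 27)

A Beta(α, β) prior with s successes and f failures in binomial data gives a Beta(α+s, β+f) posterior.
So α = 31 − 2 = 29 and β = 77 − 50 = 27.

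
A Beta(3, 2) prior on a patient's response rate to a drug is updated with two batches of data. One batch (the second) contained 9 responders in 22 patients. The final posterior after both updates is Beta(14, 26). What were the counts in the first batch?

2 responders and 11 non-responders

Sequential conjugate updates are equivalent to a single update on the pooled data, so total successes = posterior α − prior α and total failures = posterior β − prior β.
Total across both batches: 14−3=11 responders, 26−2=24 non-responders.
Subtract the second batch: 11−9=2 responders and 24−13=11 non-responders.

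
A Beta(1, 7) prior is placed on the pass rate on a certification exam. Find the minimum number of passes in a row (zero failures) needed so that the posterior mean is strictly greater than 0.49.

After k passes and 0 failures the posterior is Beta(1+k, 7), with mean (1+k)/(1+7+k).
Set (1+k)/(8+k) > 0.49 and solve: k > (0.49·8 − 1)/(1 − 0.49) = 5.725.
The smallest integer exceeding 5.725 is 6, and checking k=6: (7)/(14) = 0.5000 > 0.49.

k = 6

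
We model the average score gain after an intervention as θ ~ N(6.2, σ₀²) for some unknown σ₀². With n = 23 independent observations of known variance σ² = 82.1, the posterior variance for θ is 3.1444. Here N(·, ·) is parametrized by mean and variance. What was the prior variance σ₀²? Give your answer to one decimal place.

σ₀² = 26.4

For the Normal–Normal model with known σ², precisions add: τ_n = τ₀ + n/σ².
So 1/σ₀² = 1/3.1444 − 23/82.1 = 0.318026 − 0.280146 = 0.037880.
Hence σ₀² = 1/0.037880 ≈ 26.4.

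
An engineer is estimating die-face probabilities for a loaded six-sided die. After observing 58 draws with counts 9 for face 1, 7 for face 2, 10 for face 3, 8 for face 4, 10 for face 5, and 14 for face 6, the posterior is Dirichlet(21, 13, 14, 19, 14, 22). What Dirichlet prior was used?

For a Dirichlet(α) prior with multinomial counts c, the posterior is Dirichlet(α + c) componentwise.
Subtract each count from the matching posterior parameter: 21−9=12, 13−7=6, 14−10=4, 19−8=11, 14−10=4, 22−14=8.

Dirichlet(12, 6, 4, 11, 4, 8)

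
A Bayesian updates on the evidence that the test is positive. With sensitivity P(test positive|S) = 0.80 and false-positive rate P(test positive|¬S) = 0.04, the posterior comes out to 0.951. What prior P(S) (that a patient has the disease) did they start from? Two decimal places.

In odds form, posterior odds = prior odds × likelihood ratio, so prior odds = posterior odds ÷ LR.
Posterior odds = 0.951/(1−0.951) = 19.4082. LR = 0.80/0.04 = 20.0000.
Prior odds = 19.4082/20.0000 = 0.9704, so P(S) = 0.9704/(1+0.9704) ≈ 0.49.

P(S) = 0.49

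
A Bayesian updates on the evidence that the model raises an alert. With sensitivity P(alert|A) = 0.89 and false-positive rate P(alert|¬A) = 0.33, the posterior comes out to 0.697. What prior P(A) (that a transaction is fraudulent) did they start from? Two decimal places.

P(A) = 0.46

In odds form, posterior odds = prior odds × likelihood ratio, so prior odds = posterior odds ÷ LR.
Posterior odds = 0.697/(1−0.697) = 2.3003. LR = 0.89/0.33 = 2.6970.
Prior odds = 2.3003/2.6970 = 0.8529, so P(A) = 0.8529/(1+0.8529) ≈ 0.46.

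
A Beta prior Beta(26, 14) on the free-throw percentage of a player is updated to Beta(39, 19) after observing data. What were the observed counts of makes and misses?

Under Beta–binomial conjugacy the posterior parameters are (a+s, b+f).
Match parameters: s=39−26=13, f=19−14=5.

13 makes and 5 misses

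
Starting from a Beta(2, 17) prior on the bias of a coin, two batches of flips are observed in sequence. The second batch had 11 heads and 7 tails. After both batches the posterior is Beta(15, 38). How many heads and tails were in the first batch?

2 heads and 14 tails

Sequential conjugate updates are equivalent to a single update on the pooled data, so total successes = posterior α − prior α and total failures = posterior β − prior β.
Total across both batches: 15−2=13 heads, 38−17=21 tails.
Subtract the second batch: 13−11=2 heads and 21−7=14 tails.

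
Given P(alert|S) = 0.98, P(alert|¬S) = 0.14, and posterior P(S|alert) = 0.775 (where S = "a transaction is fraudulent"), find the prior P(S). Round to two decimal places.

In odds form, posterior odds = prior odds × likelihood ratio, so prior odds = posterior odds ÷ LR.
Posterior odds = 0.775/(1−0.775) = 3.4444. LR = 0.98/0.14 = 7.0000.
Prior odds = 3.4444/7.0000 = 0.4921, so P(S) = 0.4921/(1+0.4921) ≈ 0.33.

P(S) = 0.33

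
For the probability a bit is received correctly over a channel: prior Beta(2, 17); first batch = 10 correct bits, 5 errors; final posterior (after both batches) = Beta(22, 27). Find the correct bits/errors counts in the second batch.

10 correct bits and 5 errors

Because Beta–binomial updating is additive in the counts, the combined data contributed (α_post−α_prior, β_post−β_prior) successes and failures.
Total across both batches: 22−2=20 correct bits, 27−17=10 errors.
Subtract the first batch: 20−10=10 correct bits and 10−5=5 errors.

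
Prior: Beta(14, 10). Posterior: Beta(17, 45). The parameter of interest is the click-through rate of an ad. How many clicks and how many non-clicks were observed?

3 clicks and 35 non-clicks

Beta is conjugate to the binomial likelihood: posterior = Beta(a+s, b+f).
Match parameters: s=17−14=3, f=45−10=35.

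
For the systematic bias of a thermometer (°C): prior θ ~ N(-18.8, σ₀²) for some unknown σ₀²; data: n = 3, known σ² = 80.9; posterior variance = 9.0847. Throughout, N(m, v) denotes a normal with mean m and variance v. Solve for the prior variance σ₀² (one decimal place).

σ₀² = 13.7

Posterior precision equals prior precision plus data precision: 1/σ_n² = 1/σ₀² + n/σ².
So 1/σ₀² = 1/9.0847 − 3/80.9 = 0.110075 − 0.037083 = 0.072992.
Hence σ₀² = 1/0.072992 ≈ 13.7.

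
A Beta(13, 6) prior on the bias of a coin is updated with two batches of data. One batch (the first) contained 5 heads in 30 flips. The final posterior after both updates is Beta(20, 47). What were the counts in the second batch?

2 heads and 16 tails

Sequential conjugate updates are equivalent to a single update on the pooled data, so total successes = posterior α − prior α and total failures = posterior β − prior β.
Total across both batches: 20−13=7 heads, 47−6=41 tails.
Subtract the first batch: 7−5=2 heads and 41−25=16 tails.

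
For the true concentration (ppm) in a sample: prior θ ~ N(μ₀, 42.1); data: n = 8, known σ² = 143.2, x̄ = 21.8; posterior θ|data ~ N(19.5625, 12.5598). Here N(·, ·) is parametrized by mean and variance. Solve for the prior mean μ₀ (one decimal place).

The posterior mean is a precision-weighted average: μ_n = (τ₀μ₀ + τ_data·x̄)/(τ₀+τ_data), with τ₀=1/σ₀² and τ_data=n/σ².
Here τ₀ = 1/42.1 = 0.023753 and τ_data = 8/143.2 = 0.055866, so τ_n = 0.079619.
Rearranging for μ₀: μ₀ = (μ_n·τ_n − τ_data·x̄)/τ₀ = (19.5625·0.079619 − 0.055866·21.8) / 0.023753 = 0.339668/0.023753 ≈ 14.3.

μ₀ = 14.3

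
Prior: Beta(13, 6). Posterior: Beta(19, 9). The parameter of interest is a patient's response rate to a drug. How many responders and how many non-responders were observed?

Under Beta–binomial conjugacy the posterior parameters are (α+s, β+f).
So s = 19 − 13 = 6 and f = 9 − 6 = 3.

6 responders and 3 non-responders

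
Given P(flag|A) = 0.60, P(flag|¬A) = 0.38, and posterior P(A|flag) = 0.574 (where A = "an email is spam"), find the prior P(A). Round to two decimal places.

In odds form, posterior odds = prior odds × likelihood ratio, so prior odds = posterior odds ÷ LR.
Posterior odds = 0.574/(1−0.574) = 1.3474. LR = 0.60/0.38 = 1.5789.
Prior odds = 1.3474/1.5789 = 0.8534, so P(A) = 0.8534/(1+0.8534) ≈ 0.46.

P(A) = 0.46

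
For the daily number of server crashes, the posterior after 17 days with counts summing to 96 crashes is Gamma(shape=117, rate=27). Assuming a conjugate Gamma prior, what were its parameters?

Gamma–Poisson conjugacy: posterior shape = α + Σxᵢ, posterior rate = β + n.
So α = 117 − 96 = 21 and β = 27 − 17 = 10.

Gamma(shape=21, rate=10)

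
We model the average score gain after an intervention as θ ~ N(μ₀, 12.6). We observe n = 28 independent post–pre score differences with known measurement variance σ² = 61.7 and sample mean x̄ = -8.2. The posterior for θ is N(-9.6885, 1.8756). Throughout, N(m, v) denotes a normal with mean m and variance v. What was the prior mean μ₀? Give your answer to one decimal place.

With known observation variance, the Normal–Normal posterior has precision τ_n = τ₀ + n/σ² and mean μ_n = (τ₀μ₀ + (n/σ²)x̄)/τ_n.
Here τ₀ = 1/12.6 = 0.079365 and τ_data = 28/61.7 = 0.453809, so τ_n = 0.533174.
Rearranging for μ₀: μ₀ = (μ_n·τ_n − τ_data·x̄)/τ₀ = (-9.6885·0.533174 − 0.453809·-8.2) / 0.079365 = -1.444422/0.079365 ≈ -18.2.

μ₀ = -18.2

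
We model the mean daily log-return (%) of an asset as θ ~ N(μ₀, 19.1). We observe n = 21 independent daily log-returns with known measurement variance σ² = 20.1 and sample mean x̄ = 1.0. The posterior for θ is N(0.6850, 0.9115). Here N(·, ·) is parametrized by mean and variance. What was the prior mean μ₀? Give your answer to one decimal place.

μ₀ = -5.6

With known observation variance, the Normal–Normal posterior has precision τ_n = τ₀ + n/σ² and mean μ_n = (τ₀μ₀ + (n/σ²)x̄)/τ_n.
Here τ₀ = 1/19.1 = 0.052356 and τ_data = 21/20.1 = 1.044776, so τ_n = 1.097132.
Rearranging for μ₀: μ₀ = (μ_n·τ_n − τ_data·x̄)/τ₀ = (0.6850·1.097132 − 1.044776·1.0) / 0.052356 = -0.293241/0.052356 ≈ -5.6.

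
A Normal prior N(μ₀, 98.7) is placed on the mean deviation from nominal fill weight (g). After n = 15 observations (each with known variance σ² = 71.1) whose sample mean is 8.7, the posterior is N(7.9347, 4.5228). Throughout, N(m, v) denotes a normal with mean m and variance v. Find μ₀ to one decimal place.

The posterior mean is a precision-weighted average: μ_n = (τ₀μ₀ + τ_data·x̄)/(τ₀+τ_data), with τ₀=1/σ₀² and τ_data=n/σ².
Here τ₀ = 1/98.7 = 0.010132 and τ_data = 15/71.1 = 0.210970, so τ_n = 0.221102.
Rearranging for μ₀: μ₀ = (μ_n·τ_n − τ_data·x̄)/τ₀ = (7.9347·0.221102 − 0.210970·8.7) / 0.010132 = -0.081061/0.010132 ≈ -8.0.

μ₀ = -8.0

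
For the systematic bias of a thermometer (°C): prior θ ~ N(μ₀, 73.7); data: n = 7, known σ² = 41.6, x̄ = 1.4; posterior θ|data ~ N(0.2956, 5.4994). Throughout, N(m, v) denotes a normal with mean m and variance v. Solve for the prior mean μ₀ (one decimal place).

μ₀ = -13.4

With known observation variance, the Normal–Normal posterior has precision τ_n = τ₀ + n/σ² and mean μ_n = (τ₀μ₀ + (n/σ²)x̄)/τ_n.
Here τ₀ = 1/73.7 = 0.013569 and τ_data = 7/41.6 = 0.168269, so τ_n = 0.181838.
Rearranging for μ₀: μ₀ = (μ_n·τ_n − τ_data·x̄)/τ₀ = (0.2956·0.181838 − 0.168269·1.4) / 0.013569 = -0.181825/0.013569 ≈ -13.4.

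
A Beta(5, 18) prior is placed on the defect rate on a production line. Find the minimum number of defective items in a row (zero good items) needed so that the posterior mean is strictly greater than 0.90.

After k defective items and 0 good items the posterior is Beta(5+k, 18), with mean (5+k)/(5+18+k).
Set (5+k)/(23+k) > 0.90 and solve: k > (0.90·23 − 5)/(1 − 0.90) = 157.000.
The smallest integer exceeding 157.000 is 158, and checking k=158: (163)/(181) = 0.9006 > 0.90.

k = 158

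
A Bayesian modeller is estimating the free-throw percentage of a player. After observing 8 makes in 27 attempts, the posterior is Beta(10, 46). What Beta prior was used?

Beta(2, 27)

A Beta(a, b) prior with s successes and f failures in binomial data gives a Beta(a+s, b+f) posterior.
So a = 10 − 8 = 2 and b = 46 − 19 = 27.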